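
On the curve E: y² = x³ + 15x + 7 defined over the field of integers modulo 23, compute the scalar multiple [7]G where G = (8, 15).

(8, 8)

Double-and-add on 7 = (111)₂. Start with G = (8, 15) for the leading 1-bit.
double: tangent at (8, 15): λ = (3·8² + 15)/(2·15) ≡ 0/7. 7⁻¹ ≡ 10 (mod 23) since 7·10 = 70 ≡ 1, so λ ≡ 0·10 ≡ 0.
  x = λ² - 8 - 8 = 0 - 16 ≡ 7; y = λ·(8 - 7) - 15 ≡ 8. → (7, 8)
add G: (7, 8) + (8, 15). λ = (15 - 8)/(8 - 7) ≡ 7/1 mod 23. 1⁻¹ ≡ 1 (mod 23) since 1·1 = 1 ≡ 1, so λ ≡ 7.
  x = λ² - 7 - 8 = 49 - 15 ≡ 11; y = λ·(7 - 11) - 8 ≡ 10. → (11, 10)
double: tangent at (11, 10): λ = (3·11² + 15)/(2·10) ≡ 10/20. 20⁻¹ ≡ 15 (mod 23), so λ ≡ 10·15 ≡ 12.
  x = λ² - 11 - 11 = 144 - 22 ≡ 7; y = λ·(11 - 7) - 10 ≡ 15. → (7, 15)
add G: (7, 15) + (8, 15). λ = (15 - 15)/(8 - 7) ≡ 0/1 mod 23. 1⁻¹ ≡ 1 (mod 23) since 1·1 = 1 ≡ 1, so λ ≡ 0.
  x = λ² - 7 - 8 = 0 - 15 ≡ 8; y = λ·(7 - 8) - 15 ≡ 8. → (8, 8)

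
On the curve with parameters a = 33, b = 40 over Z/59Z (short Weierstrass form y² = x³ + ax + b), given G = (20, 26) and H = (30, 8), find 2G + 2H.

(45, 43)

First 2G:
Repeated addition: build up to 2G.
2G: tangent at (20, 26): λ = (3·20² + 33)/(2·26) ≡ 53/52. 52⁻¹ ≡ 42 (mod 59), so λ ≡ 53·42 ≡ 43.
  x = λ² - 20 - 20 = 1849 - 40 ≡ 39; y = λ·(20 - 39) - 26 ≡ 42. → (39, 42)
2G = (39, 42).
Next 2H:
Repeated addition: build up to 2H.
2H: tangent at (30, 8): λ = (3·30² + 33)/(2·8) ≡ 19/16. 16⁻¹ ≡ 48 (mod 59), so λ ≡ 19·48 ≡ 27.
  x = λ² - 30 - 30 = 729 - 60 ≡ 20; y = λ·(30 - 20) - 8 ≡ 26. → (20, 26)
2H = (20, 26).
Finally 2G + 2H:
(39, 42) + (20, 26). λ = (26 - 42)/(20 - 39) ≡ 43/40 mod 59. 40⁻¹ ≡ 31 (mod 59), so λ ≡ 35.
  x = λ² - 39 - 20 = 1225 - 59 ≡ 45; y = λ·(39 - 45) - 42 ≡ 43. → (45, 43)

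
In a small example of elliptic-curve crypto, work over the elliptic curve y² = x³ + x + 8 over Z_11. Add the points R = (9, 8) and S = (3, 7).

(3, 4)

(9, 8) + (3, 7). λ = (7 - 8)/(3 - 9) ≡ 10/5 mod 11. 5⁻¹ ≡ 9 (mod 11) since 5·9 = 45 ≡ 1, so λ ≡ 2.
  x = λ² - 9 - 3 = 4 - 12 ≡ 3; y = λ·(9 - 3) - 8 ≡ 4. → (3, 4)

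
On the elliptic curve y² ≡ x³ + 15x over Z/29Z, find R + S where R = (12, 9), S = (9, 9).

(8, 20)

(12, 9) + (9, 9). λ = (9 - 9)/(9 - 12) ≡ 0/26 mod 29. 26⁻¹ ≡ 19 (mod 29) since 26·19 = 494 ≡ 1, so λ ≡ 0.
  x = λ² - 12 - 9 = 0 - 21 ≡ 8; y = λ·(12 - 8) - 9 ≡ 20. → (8, 20)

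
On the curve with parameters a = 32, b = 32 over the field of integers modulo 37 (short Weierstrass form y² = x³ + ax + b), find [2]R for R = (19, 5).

(27, 28)

tangent at (19, 5): λ = (3·19² + 32)/(2·5) ≡ 5/10. 10⁻¹ ≡ 26 (mod 37), so λ ≡ 5·26 ≡ 19.
  x = λ² - 19 - 19 = 361 - 38 ≡ 27; y = λ·(19 - 27) - 5 ≡ 28. → (27, 28)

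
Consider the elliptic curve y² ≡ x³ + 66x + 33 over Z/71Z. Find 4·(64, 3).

Write Q = (64, 3).
Double-and-add on 4 = (100)₂. Start with Q = (64, 3) for the leading 1-bit.
double: tangent at (64, 3): λ = (3·64² + 66)/(2·3) ≡ 0/6. 6⁻¹ ≡ 12 (mod 71) since 6·12 = 72 ≡ 1, so λ ≡ 0·12 ≡ 0.
  x = λ² - 64 - 64 = 0 - 128 ≡ 14; y = λ·(64 - 14) - 3 ≡ 68. → (14, 68)
double: tangent at (14, 68): λ = (3·14² + 66)/(2·68) ≡ 15/65. 65⁻¹ ≡ 59 (mod 71) since 65·59 = 3835 ≡ 1, so λ ≡ 15·59 ≡ 33.
  x = λ² - 14 - 14 = 1089 - 28 ≡ 67; y = λ·(14 - 67) - 68 ≡ 29. → (67, 29)

(67, 29)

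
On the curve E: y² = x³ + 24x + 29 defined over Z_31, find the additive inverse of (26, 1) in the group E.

(26, 30)

-(26, 1) = (26, -1 mod 31) = (26, 30).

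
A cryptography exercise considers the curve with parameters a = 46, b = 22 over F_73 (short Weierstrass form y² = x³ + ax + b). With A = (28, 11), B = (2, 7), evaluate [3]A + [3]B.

First 3A:
Repeated addition: build up to 3A.
2A: tangent at (28, 11): λ = (3·28² + 46)/(2·11) ≡ 62/22. 22⁻¹ ≡ 10 (mod 73), so λ ≡ 62·10 ≡ 36.
  x = λ² - 28 - 28 = 1296 - 56 ≡ 72; y = λ·(28 - 72) - 11 ≡ 11. → (72, 11)
3A: (72, 11) + (28, 11). λ = (11 - 11)/(28 - 72) ≡ 0/29 mod 73. 29⁻¹ ≡ 68 (mod 73), so λ ≡ 0.
  x = λ² - 72 - 28 = 0 - 100 ≡ 46; y = λ·(72 - 46) - 11 ≡ 62. → (46, 62)
3A = (46, 62).
Next 3B:
Repeated addition: build up to 3B.
2B: tangent at (2, 7): λ = (3·2² + 46)/(2·7) ≡ 58/14. 14⁻¹ ≡ 47 (mod 73) since 14·47 = 658 ≡ 1, so λ ≡ 58·47 ≡ 25.
  x = λ² - 2 - 2 = 625 - 4 ≡ 37; y = λ·(2 - 37) - 7 ≡ 67. → (37, 67)
3B: (37, 67) + (2, 7). λ = (7 - 67)/(2 - 37) ≡ 13/38 mod 73. 38⁻¹ ≡ 25 (mod 73), so λ ≡ 33.
  x = λ² - 37 - 2 = 1089 - 39 ≡ 28; y = λ·(37 - 28) - 67 ≡ 11. → (28, 11)
3B = (28, 11).
Finally 3A + 3B:
(46, 62) + (28, 11). λ = (11 - 62)/(28 - 46) ≡ 22/55 mod 73. 55⁻¹ ≡ 4 (mod 73) since 55·4 = 220 ≡ 1, so λ ≡ 15.
  x = λ² - 46 - 28 = 225 - 74 ≡ 5; y = λ·(46 - 5) - 62 ≡ 42. → (5, 42)

(5, 42)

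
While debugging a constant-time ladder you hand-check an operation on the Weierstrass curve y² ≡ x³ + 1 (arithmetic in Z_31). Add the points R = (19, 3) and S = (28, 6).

(19, 3) + (28, 6). λ = (6 - 3)/(28 - 19) ≡ 3/9 mod 31. 9⁻¹ ≡ 7 (mod 31) since 9·7 = 63 ≡ 1, so λ ≡ 21.
  x = λ² - 19 - 28 = 441 - 47 ≡ 22; y = λ·(19 - 22) - 3 ≡ 27. → (22, 27)

(22, 27)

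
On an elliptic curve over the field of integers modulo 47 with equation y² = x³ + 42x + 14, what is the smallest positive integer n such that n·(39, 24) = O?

11

2P: tangent at (39, 24): λ = (3·39² + 42)/(2·24) ≡ 46/1. 1⁻¹ ≡ 1 (mod 47) since 1·1 = 1 ≡ 1, so λ ≡ 46·1 ≡ 46.
  x = λ² - 39 - 39 = 2116 - 78 ≡ 17; y = λ·(39 - 17) - 24 ≡ 1. → (17, 1)
3P: (17, 1) + (39, 24). λ = (24 - 1)/(39 - 17) ≡ 23/22 mod 47. 22⁻¹ ≡ 15 (mod 47), so λ ≡ 16.
  x = λ² - 17 - 39 = 256 - 56 ≡ 12; y = λ·(17 - 12) - 1 ≡ 32. → (12, 32)
4P: (12, 32) + (39, 24). λ = (24 - 32)/(39 - 12) ≡ 39/27 mod 47. 27⁻¹ ≡ 7 (mod 47) since 27·7 = 189 ≡ 1, so λ ≡ 38.
  x = λ² - 12 - 39 = 1444 - 51 ≡ 30; y = λ·(12 - 30) - 32 ≡ 36. → (30, 36)
5P: (30, 36) + (39, 24). λ = (24 - 36)/(39 - 30) ≡ 35/9 mod 47. 9⁻¹ ≡ 21 (mod 47), so λ ≡ 30.
  x = λ² - 30 - 39 = 900 - 69 ≡ 32; y = λ·(30 - 32) - 36 ≡ 45. → (32, 45)
6P: (32, 45) + (39, 24). λ = (24 - 45)/(39 - 32) ≡ 26/7 mod 47. 7⁻¹ ≡ 27 (mod 47), so λ ≡ 44.
  x = λ² - 32 - 39 = 1936 - 71 ≡ 32; y = λ·(32 - 32) - 45 ≡ 2. → (32, 2)
7P: (32, 2) + (39, 24). λ = (24 - 2)/(39 - 32) ≡ 22/7 mod 47. 7⁻¹ ≡ 27 (mod 47) since 7·27 = 189 ≡ 1, so λ ≡ 30.
  x = λ² - 32 - 39 = 900 - 71 ≡ 30; y = λ·(32 - 30) - 2 ≡ 11. → (30, 11)
8P: (30, 11) + (39, 24). λ = (24 - 11)/(39 - 30) ≡ 13/9 mod 47. 9⁻¹ ≡ 21 (mod 47) since 9·21 = 189 ≡ 1, so λ ≡ 38.
  x = λ² - 30 - 39 = 1444 - 69 ≡ 12; y = λ·(30 - 12) - 11 ≡ 15. → (12, 15)
9P: (12, 15) + (39, 24). λ = (24 - 15)/(39 - 12) ≡ 9/27 mod 47. 27⁻¹ ≡ 7 (mod 47), so λ ≡ 16.
  x = λ² - 12 - 39 = 256 - 51 ≡ 17; y = λ·(12 - 17) - 15 ≡ 46. → (17, 46)
10P: (17, 46) + (39, 24). λ = (24 - 46)/(39 - 17) ≡ 25/22 mod 47. 22⁻¹ ≡ 15 (mod 47), so λ ≡ 46.
  x = λ² - 17 - 39 = 2116 - 56 ≡ 39; y = λ·(17 - 39) - 46 ≡ 23. → (39, 23)
11P: (39, 23) + (39, 24): same x and y₁ ≡ -y₂, so the sum is O.
11P = O, so the order is 11.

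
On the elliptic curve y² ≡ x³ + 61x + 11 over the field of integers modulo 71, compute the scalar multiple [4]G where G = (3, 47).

Double-and-add on 4 = (100)₂. Start with G = (3, 47) for the leading 1-bit.
double: tangent at (3, 47): λ = (3·3² + 61)/(2·47) ≡ 17/23. 23⁻¹ ≡ 34 (mod 71), so λ ≡ 17·34 ≡ 10.
  x = λ² - 3 - 3 = 100 - 6 ≡ 23; y = λ·(3 - 23) - 47 ≡ 37. → (23, 37)
double: tangent at (23, 37): λ = (3·23² + 61)/(2·37) ≡ 15/3. 3⁻¹ ≡ 24 (mod 71), so λ ≡ 15·24 ≡ 5.
  x = λ² - 23 - 23 = 25 - 46 ≡ 50; y = λ·(23 - 50) - 37 ≡ 41. → (50, 41)

(50, 41)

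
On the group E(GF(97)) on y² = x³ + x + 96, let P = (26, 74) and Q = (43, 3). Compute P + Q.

(78, 69)

(26, 74) + (43, 3). λ = (3 - 74)/(43 - 26) ≡ 26/17 mod 97. 17⁻¹ ≡ 40 (mod 97), so λ ≡ 70.
  x = λ² - 26 - 43 = 4900 - 69 ≡ 78; y = λ·(26 - 78) - 74 ≡ 69. → (78, 69)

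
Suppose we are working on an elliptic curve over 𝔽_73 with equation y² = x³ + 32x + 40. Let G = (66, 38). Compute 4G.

(10, 51)

Double-and-add on 4 = (100)₂. Start with G = (66, 38) for the leading 1-bit.
double: tangent at (66, 38): λ = (3·66² + 32)/(2·38) ≡ 33/3. 3⁻¹ ≡ 49 (mod 73) since 3·49 = 147 ≡ 1, so λ ≡ 33·49 ≡ 11.
  x = λ² - 66 - 66 = 121 - 132 ≡ 62; y = λ·(66 - 62) - 38 ≡ 6. → (62, 6)
double: tangent at (62, 6): λ = (3·62² + 32)/(2·6) ≡ 30/12. 12⁻¹ ≡ 67 (mod 73), so λ ≡ 30·67 ≡ 39.
  x = λ² - 62 - 62 = 1521 - 124 ≡ 10; y = λ·(62 - 10) - 6 ≡ 51. → (10, 51)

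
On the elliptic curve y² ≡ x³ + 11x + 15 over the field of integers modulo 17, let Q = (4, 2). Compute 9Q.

Repeated addition: build up to 9Q.
2Q: tangent at (4, 2): λ = (3·4² + 11)/(2·2) ≡ 8/4. 4⁻¹ ≡ 13 (mod 17) since 4·13 = 52 ≡ 1, so λ ≡ 8·13 ≡ 2.
  x = λ² - 4 - 4 = 4 - 8 ≡ 13; y = λ·(4 - 13) - 2 ≡ 14. → (13, 14)
3Q: (13, 14) + (4, 2). λ = (2 - 14)/(4 - 13) ≡ 5/8 mod 17. 8⁻¹ ≡ 15 (mod 17), so λ ≡ 7.
  x = λ² - 13 - 4 = 49 - 17 ≡ 15; y = λ·(13 - 15) - 14 ≡ 6. → (15, 6)
4Q: (15, 6) + (4, 2). λ = (2 - 6)/(4 - 15) ≡ 13/6 mod 17. 6⁻¹ ≡ 3 (mod 17), so λ ≡ 5.
  x = λ² - 15 - 4 = 25 - 19 ≡ 6; y = λ·(15 - 6) - 6 ≡ 5. → (6, 5)
5Q: (6, 5) + (4, 2). λ = (2 - 5)/(4 - 6) ≡ 14/15 mod 17. 15⁻¹ ≡ 8 (mod 17) since 15·8 = 120 ≡ 1, so λ ≡ 10.
  x = λ² - 6 - 4 = 100 - 10 ≡ 5; y = λ·(6 - 5) - 5 ≡ 5. → (5, 5)
6Q: (5, 5) + (4, 2). λ = (2 - 5)/(4 - 5) ≡ 14/16 mod 17. 16⁻¹ ≡ 16 (mod 17) since 16·16 = 256 ≡ 1, so λ ≡ 3.
  x = λ² - 5 - 4 = 9 - 9 ≡ 0; y = λ·(5 - 0) - 5 ≡ 10. → (0, 10)
7Q: (0, 10) + (4, 2). λ = (2 - 10)/(4 - 0) ≡ 9/4 mod 17. 4⁻¹ ≡ 13 (mod 17), so λ ≡ 15.
  x = λ² - 0 - 4 = 225 - 4 ≡ 0; y = λ·(0 - 0) - 10 ≡ 7. → (0, 7)
8Q: (0, 7) + (4, 2). λ = (2 - 7)/(4 - 0) ≡ 12/4 mod 17. 4⁻¹ ≡ 13 (mod 17) since 4·13 = 52 ≡ 1, so λ ≡ 3.
  x = λ² - 0 - 4 = 9 - 4 ≡ 5; y = λ·(0 - 5) - 7 ≡ 12. → (5, 12)
9Q: (5, 12) + (4, 2). λ = (2 - 12)/(4 - 5) ≡ 7/16 mod 17. 16⁻¹ ≡ 16 (mod 17), so λ ≡ 10.
  x = λ² - 5 - 4 = 100 - 9 ≡ 6; y = λ·(5 - 6) - 12 ≡ 12. → (6, 12)

(6, 12)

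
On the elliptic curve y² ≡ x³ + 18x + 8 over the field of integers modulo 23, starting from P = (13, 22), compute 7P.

(22, 14)

Repeated addition: build up to 7P.
2P: tangent at (13, 22): λ = (3·13² + 18)/(2·22) ≡ 19/21. 21⁻¹ ≡ 11 (mod 23), so λ ≡ 19·11 ≡ 2.
  x = λ² - 13 - 13 = 4 - 26 ≡ 1; y = λ·(13 - 1) - 22 ≡ 2. → (1, 2)
3P: (1, 2) + (13, 22). λ = (22 - 2)/(13 - 1) ≡ 20/12 mod 23. 12⁻¹ ≡ 2 (mod 23), so λ ≡ 17.
  x = λ² - 1 - 13 = 289 - 14 ≡ 22; y = λ·(1 - 22) - 2 ≡ 9. → (22, 9)
4P: (22, 9) + (13, 22). λ = (22 - 9)/(13 - 22) ≡ 13/14 mod 23. 14⁻¹ ≡ 5 (mod 23), so λ ≡ 19.
  x = λ² - 22 - 13 = 361 - 35 ≡ 4; y = λ·(22 - 4) - 9 ≡ 11. → (4, 11)
5P: (4, 11) + (13, 22). λ = (22 - 11)/(13 - 4) ≡ 11/9 mod 23. 9⁻¹ ≡ 18 (mod 23) since 9·18 = 162 ≡ 1, so λ ≡ 14.
  x = λ² - 4 - 13 = 196 - 17 ≡ 18; y = λ·(4 - 18) - 11 ≡ 0. → (18, 0)
6P: (18, 0) + (13, 22). λ = (22 - 0)/(13 - 18) ≡ 22/18 mod 23. 18⁻¹ ≡ 9 (mod 23) since 18·9 = 162 ≡ 1, so λ ≡ 14.
  x = λ² - 18 - 13 = 196 - 31 ≡ 4; y = λ·(18 - 4) - 0 ≡ 12. → (4, 12)
7P: (4, 12) + (13, 22). λ = (22 - 12)/(13 - 4) ≡ 10/9 mod 23. 9⁻¹ ≡ 18 (mod 23) since 9·18 = 162 ≡ 1, so λ ≡ 19.
  x = λ² - 4 - 13 = 361 - 17 ≡ 22; y = λ·(4 - 22) - 12 ≡ 14. → (22, 14)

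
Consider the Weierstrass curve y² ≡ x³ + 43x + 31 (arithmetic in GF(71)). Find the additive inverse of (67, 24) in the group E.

-(67, 24) = (67, -24 mod 71) = (67, 47).

(67, 47)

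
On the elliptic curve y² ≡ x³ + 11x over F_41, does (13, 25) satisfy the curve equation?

no

y² = 25² ≡ 10; x³ + 11x + 0 = 2340 ≡ 3 (mod 41). 10 ≠ 3.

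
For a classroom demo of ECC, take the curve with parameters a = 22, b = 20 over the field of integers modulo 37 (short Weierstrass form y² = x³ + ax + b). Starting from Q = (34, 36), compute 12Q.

Repeated addition: build up to 12Q.
2Q: tangent at (34, 36): λ = (3·34² + 22)/(2·36) ≡ 12/35. 35⁻¹ ≡ 18 (mod 37) since 35·18 = 630 ≡ 1, so λ ≡ 12·18 ≡ 31.
  x = λ² - 34 - 34 = 961 - 68 ≡ 5; y = λ·(34 - 5) - 36 ≡ 12. → (5, 12)
3Q: (5, 12) + (34, 36). λ = (36 - 12)/(34 - 5) ≡ 24/29 mod 37. 29⁻¹ ≡ 23 (mod 37) since 29·23 = 667 ≡ 1, so λ ≡ 34.
  x = λ² - 5 - 34 = 1156 - 39 ≡ 7; y = λ·(5 - 7) - 12 ≡ 31. → (7, 31)
4Q: (7, 31) + (34, 36). λ = (36 - 31)/(34 - 7) ≡ 5/27 mod 37. 27⁻¹ ≡ 11 (mod 37) since 27·11 = 297 ≡ 1, so λ ≡ 18.
  x = λ² - 7 - 34 = 324 - 41 ≡ 24; y = λ·(7 - 24) - 31 ≡ 33. → (24, 33)
5Q: (24, 33) + (34, 36). λ = (36 - 33)/(34 - 24) ≡ 3/10 mod 37. 10⁻¹ ≡ 26 (mod 37), so λ ≡ 4.
  x = λ² - 24 - 34 = 16 - 58 ≡ 32; y = λ·(24 - 32) - 33 ≡ 9. → (32, 9)
6Q: (32, 9) + (34, 36). λ = (36 - 9)/(34 - 32) ≡ 27/2 mod 37. 2⁻¹ ≡ 19 (mod 37) since 2·19 = 38 ≡ 1, so λ ≡ 32.
  x = λ² - 32 - 34 = 1024 - 66 ≡ 33; y = λ·(32 - 33) - 9 ≡ 33. → (33, 33)
7Q: (33, 33) + (34, 36). λ = (36 - 33)/(34 - 33) ≡ 3/1 mod 37. 1⁻¹ ≡ 1 (mod 37), so λ ≡ 3.
  x = λ² - 33 - 34 = 9 - 67 ≡ 16; y = λ·(33 - 16) - 33 ≡ 18. → (16, 18)
8Q: (16, 18) + (34, 36). λ = (36 - 18)/(34 - 16) ≡ 18/18 mod 37. 18⁻¹ ≡ 35 (mod 37), so λ ≡ 1.
  x = λ² - 16 - 34 = 1 - 50 ≡ 25; y = λ·(16 - 25) - 18 ≡ 10. → (25, 10)
9Q: (25, 10) + (34, 36). λ = (36 - 10)/(34 - 25) ≡ 26/9 mod 37. 9⁻¹ ≡ 33 (mod 37), so λ ≡ 7.
  x = λ² - 25 - 34 = 49 - 59 ≡ 27; y = λ·(25 - 27) - 10 ≡ 13. → (27, 13)
10Q: (27, 13) + (34, 36). λ = (36 - 13)/(34 - 27) ≡ 23/7 mod 37. 7⁻¹ ≡ 16 (mod 37), so λ ≡ 35.
  x = λ² - 27 - 34 = 1225 - 61 ≡ 17; y = λ·(27 - 17) - 13 ≡ 4. → (17, 4)
11Q: (17, 4) + (34, 36). λ = (36 - 4)/(34 - 17) ≡ 32/17 mod 37. 17⁻¹ ≡ 24 (mod 37), so λ ≡ 28.
  x = λ² - 17 - 34 = 784 - 51 ≡ 30; y = λ·(17 - 30) - 4 ≡ 2. → (30, 2)
12Q: (30, 2) + (34, 36). λ = (36 - 2)/(34 - 30) ≡ 34/4 mod 37. 4⁻¹ ≡ 28 (mod 37), so λ ≡ 27.
  x = λ² - 30 - 34 = 729 - 64 ≡ 36; y = λ·(30 - 36) - 2 ≡ 21. → (36, 21)

(36, 21)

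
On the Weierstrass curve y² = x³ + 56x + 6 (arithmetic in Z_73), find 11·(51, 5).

(9, 12)

Write P = (51, 5).
Repeated addition: build up to 11P.
2P: tangent at (51, 5): λ = (3·51² + 56)/(2·5) ≡ 48/10. 10⁻¹ ≡ 22 (mod 73), so λ ≡ 48·22 ≡ 34.
  x = λ² - 51 - 51 = 1156 - 102 ≡ 32; y = λ·(51 - 32) - 5 ≡ 57. → (32, 57)
3P: (32, 57) + (51, 5). λ = (5 - 57)/(51 - 32) ≡ 21/19 mod 73. 19⁻¹ ≡ 50 (mod 73) since 19·50 = 950 ≡ 1, so λ ≡ 28.
  x = λ² - 32 - 51 = 784 - 83 ≡ 44; y = λ·(32 - 44) - 57 ≡ 45. → (44, 45)
4P: (44, 45) + (51, 5). λ = (5 - 45)/(51 - 44) ≡ 33/7 mod 73. 7⁻¹ ≡ 21 (mod 73) since 7·21 = 147 ≡ 1, so λ ≡ 36.
  x = λ² - 44 - 51 = 1296 - 95 ≡ 33; y = λ·(44 - 33) - 45 ≡ 59. → (33, 59)
5P: (33, 59) + (51, 5). λ = (5 - 59)/(51 - 33) ≡ 19/18 mod 73. 18⁻¹ ≡ 69 (mod 73), so λ ≡ 70.
  x = λ² - 33 - 51 = 4900 - 84 ≡ 71; y = λ·(33 - 71) - 59 ≡ 55. → (71, 55)
6P: (71, 55) + (51, 5). λ = (5 - 55)/(51 - 71) ≡ 23/53 mod 73. 53⁻¹ ≡ 62 (mod 73) since 53·62 = 3286 ≡ 1, so λ ≡ 39.
  x = λ² - 71 - 51 = 1521 - 122 ≡ 12; y = λ·(71 - 12) - 55 ≡ 56. → (12, 56)
7P: (12, 56) + (51, 5). λ = (5 - 56)/(51 - 12) ≡ 22/39 mod 73. 39⁻¹ ≡ 15 (mod 73) since 39·15 = 585 ≡ 1, so λ ≡ 38.
  x = λ² - 12 - 51 = 1444 - 63 ≡ 67; y = λ·(12 - 67) - 56 ≡ 44. → (67, 44)
8P: (67, 44) + (51, 5). λ = (5 - 44)/(51 - 67) ≡ 34/57 mod 73. 57⁻¹ ≡ 41 (mod 73) since 57·41 = 2337 ≡ 1, so λ ≡ 7.
  x = λ² - 67 - 51 = 49 - 118 ≡ 4; y = λ·(67 - 4) - 44 ≡ 32. → (4, 32)
9P: (4, 32) + (51, 5). λ = (5 - 32)/(51 - 4) ≡ 46/47 mod 73. 47⁻¹ ≡ 14 (mod 73) since 47·14 = 658 ≡ 1, so λ ≡ 60.
  x = λ² - 4 - 51 = 3600 - 55 ≡ 41; y = λ·(4 - 41) - 32 ≡ 11. → (41, 11)
10P: (41, 11) + (51, 5). λ = (5 - 11)/(51 - 41) ≡ 67/10 mod 73. 10⁻¹ ≡ 22 (mod 73), so λ ≡ 14.
  x = λ² - 41 - 51 = 196 - 92 ≡ 31; y = λ·(41 - 31) - 11 ≡ 56. → (31, 56)
11P: (31, 56) + (51, 5). λ = (5 - 56)/(51 - 31) ≡ 22/20 mod 73. 20⁻¹ ≡ 11 (mod 73), so λ ≡ 23.
  x = λ² - 31 - 51 = 529 - 82 ≡ 9; y = λ·(31 - 9) - 56 ≡ 12. → (9, 12)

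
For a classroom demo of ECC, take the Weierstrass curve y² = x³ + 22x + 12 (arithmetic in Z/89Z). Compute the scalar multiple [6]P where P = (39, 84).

Repeated addition: build up to 6P.
2P: tangent at (39, 84): λ = (3·39² + 22)/(2·84) ≡ 46/79. 79⁻¹ ≡ 80 (mod 89) since 79·80 = 6320 ≡ 1, so λ ≡ 46·80 ≡ 31.
  x = λ² - 39 - 39 = 961 - 78 ≡ 82; y = λ·(39 - 82) - 84 ≡ 7. → (82, 7)
3P: (82, 7) + (39, 84). λ = (84 - 7)/(39 - 82) ≡ 77/46 mod 89. 46⁻¹ ≡ 60 (mod 89), so λ ≡ 81.
  x = λ² - 82 - 39 = 6561 - 121 ≡ 32; y = λ·(82 - 32) - 7 ≡ 38. → (32, 38)
4P: (32, 38) + (39, 84). λ = (84 - 38)/(39 - 32) ≡ 46/7 mod 89. 7⁻¹ ≡ 51 (mod 89), so λ ≡ 32.
  x = λ² - 32 - 39 = 1024 - 71 ≡ 63; y = λ·(32 - 63) - 38 ≡ 38. → (63, 38)
5P: (63, 38) + (39, 84). λ = (84 - 38)/(39 - 63) ≡ 46/65 mod 89. 65⁻¹ ≡ 63 (mod 89), so λ ≡ 50.
  x = λ² - 63 - 39 = 2500 - 102 ≡ 84; y = λ·(63 - 84) - 38 ≡ 69. → (84, 69)
6P: (84, 69) + (39, 84). λ = (84 - 69)/(39 - 84) ≡ 15/44 mod 89. 44⁻¹ ≡ 87 (mod 89), so λ ≡ 59.
  x = λ² - 84 - 39 = 3481 - 123 ≡ 65; y = λ·(84 - 65) - 69 ≡ 73. → (65, 73)

(65, 73)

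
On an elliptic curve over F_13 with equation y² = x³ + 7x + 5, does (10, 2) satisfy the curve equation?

y² = 2² ≡ 4; x³ + 7x + 5 = 1075 ≡ 9 (mod 13). 4 ≠ 9.

no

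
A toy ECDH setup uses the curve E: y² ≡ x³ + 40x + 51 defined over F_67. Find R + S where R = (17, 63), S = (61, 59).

(17, 63) + (61, 59). λ = (59 - 63)/(61 - 17) ≡ 63/44 mod 67. 44⁻¹ ≡ 32 (mod 67), so λ ≡ 6.
  x = λ² - 17 - 61 = 36 - 78 ≡ 25; y = λ·(17 - 25) - 63 ≡ 23. → (25, 23)

(25, 23)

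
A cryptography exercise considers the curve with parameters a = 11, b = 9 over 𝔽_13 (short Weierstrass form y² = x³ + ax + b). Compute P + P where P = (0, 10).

tangent at (0, 10): λ = (3·0² + 11)/(2·10) ≡ 11/7. 7⁻¹ ≡ 2 (mod 13), so λ ≡ 11·2 ≡ 9.
  x = λ² - 0 - 0 = 81 - 0 ≡ 3; y = λ·(0 - 3) - 10 ≡ 2. → (3, 2)

(3, 2)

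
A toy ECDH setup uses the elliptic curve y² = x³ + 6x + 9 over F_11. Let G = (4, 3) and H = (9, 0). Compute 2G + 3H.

(0, 3)

First 2G:
Repeated addition: build up to 2G.
2G: tangent at (4, 3): λ = (3·4² + 6)/(2·3) ≡ 10/6. 6⁻¹ ≡ 2 (mod 11), so λ ≡ 10·2 ≡ 9.
  x = λ² - 4 - 4 = 81 - 8 ≡ 7; y = λ·(4 - 7) - 3 ≡ 3. → (7, 3)
2G = (7, 3).
Next 3H:
Repeated addition: build up to 3H.
2H: (9, 0) + (9, 0): same x and y₁ ≡ -y₂, so the sum is O.
3H: O + (9, 0) = (9, 0) (identity).
3H = (9, 0).
Finally 2G + 3H:
(7, 3) + (9, 0). λ = (0 - 3)/(9 - 7) ≡ 8/2 mod 11. 2⁻¹ ≡ 6 (mod 11) since 2·6 = 12 ≡ 1, so λ ≡ 4.
  x = λ² - 7 - 9 = 16 - 16 ≡ 0; y = λ·(7 - 0) - 3 ≡ 3. → (0, 3)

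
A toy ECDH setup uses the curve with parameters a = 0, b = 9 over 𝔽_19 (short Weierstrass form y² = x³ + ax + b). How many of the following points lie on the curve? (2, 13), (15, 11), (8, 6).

(2, 13): 13² ≡ 17, rhs ≡ 17 → on.
(15, 11): 11² ≡ 7, rhs ≡ 2 → off.
(8, 6): 6² ≡ 17, rhs ≡ 8 → off.

1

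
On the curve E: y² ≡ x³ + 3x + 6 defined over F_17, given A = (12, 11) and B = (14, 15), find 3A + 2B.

(12, 6)

First 3A:
Repeated addition: build up to 3A.
2A: tangent at (12, 11): λ = (3·12² + 3)/(2·11) ≡ 10/5. 5⁻¹ ≡ 7 (mod 17), so λ ≡ 10·7 ≡ 2.
  x = λ² - 12 - 12 = 4 - 24 ≡ 14; y = λ·(12 - 14) - 11 ≡ 2. → (14, 2)
3A: (14, 2) + (12, 11). λ = (11 - 2)/(12 - 14) ≡ 9/15 mod 17. 15⁻¹ ≡ 8 (mod 17) since 15·8 = 120 ≡ 1, so λ ≡ 4.
  x = λ² - 14 - 12 = 16 - 26 ≡ 7; y = λ·(14 - 7) - 2 ≡ 9. → (7, 9)
3A = (7, 9).
Next 2B:
Repeated addition: build up to 2B.
2B: tangent at (14, 15): λ = (3·14² + 3)/(2·15) ≡ 13/13. 13⁻¹ ≡ 4 (mod 17), so λ ≡ 13·4 ≡ 1.
  x = λ² - 14 - 14 = 1 - 28 ≡ 7; y = λ·(14 - 7) - 15 ≡ 9. → (7, 9)
2B = (7, 9).
Finally 3A + 2B:
tangent at (7, 9): λ = (3·7² + 3)/(2·9) ≡ 14/1. 1⁻¹ ≡ 1 (mod 17), so λ ≡ 14·1 ≡ 14.
  x = λ² - 7 - 7 = 196 - 14 ≡ 12; y = λ·(7 - 12) - 9 ≡ 6. → (12, 6)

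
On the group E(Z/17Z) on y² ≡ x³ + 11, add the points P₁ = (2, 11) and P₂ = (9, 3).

(2, 11) + (9, 3). λ = (3 - 11)/(9 - 2) ≡ 9/7 mod 17. 7⁻¹ ≡ 5 (mod 17), so λ ≡ 11.
  x = λ² - 2 - 9 = 121 - 11 ≡ 8; y = λ·(2 - 8) - 11 ≡ 8. → (8, 8)

(8, 8)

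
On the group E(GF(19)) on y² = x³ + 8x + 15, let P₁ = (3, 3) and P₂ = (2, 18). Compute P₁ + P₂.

(3, 3) + (2, 18). λ = (18 - 3)/(2 - 3) ≡ 15/18 mod 19. 18⁻¹ ≡ 18 (mod 19) since 18·18 = 324 ≡ 1, so λ ≡ 4.
  x = λ² - 3 - 2 = 16 - 5 ≡ 11; y = λ·(3 - 11) - 3 ≡ 3. → (11, 3)

(11, 3)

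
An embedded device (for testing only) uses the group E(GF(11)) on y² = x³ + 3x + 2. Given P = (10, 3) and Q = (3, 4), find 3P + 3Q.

First 3P:
Repeated addition: build up to 3P.
2P: tangent at (10, 3): λ = (3·10² + 3)/(2·3) ≡ 6/6. 6⁻¹ ≡ 2 (mod 11) since 6·2 = 12 ≡ 1, so λ ≡ 6·2 ≡ 1.
  x = λ² - 10 - 10 = 1 - 20 ≡ 3; y = λ·(10 - 3) - 3 ≡ 4. → (3, 4)
3P: (3, 4) + (10, 3). λ = (3 - 4)/(10 - 3) ≡ 10/7 mod 11. 7⁻¹ ≡ 8 (mod 11) since 7·8 = 56 ≡ 1, so λ ≡ 3.
  x = λ² - 3 - 10 = 9 - 13 ≡ 7; y = λ·(3 - 7) - 4 ≡ 6. → (7, 6)
3P = (7, 6).
Next 3Q:
Repeated addition: build up to 3Q.
2Q: tangent at (3, 4): λ = (3·3² + 3)/(2·4) ≡ 8/8. 8⁻¹ ≡ 7 (mod 11), so λ ≡ 8·7 ≡ 1.
  x = λ² - 3 - 3 = 1 - 6 ≡ 6; y = λ·(3 - 6) - 4 ≡ 4. → (6, 4)
3Q: (6, 4) + (3, 4). λ = (4 - 4)/(3 - 6) ≡ 0/8 mod 11. 8⁻¹ ≡ 7 (mod 11) since 8·7 = 56 ≡ 1, so λ ≡ 0.
  x = λ² - 6 - 3 = 0 - 9 ≡ 2; y = λ·(6 - 2) - 4 ≡ 7. → (2, 7)
3Q = (2, 7).
Finally 3P + 3Q:
(7, 6) + (2, 7). λ = (7 - 6)/(2 - 7) ≡ 1/6 mod 11. 6⁻¹ ≡ 2 (mod 11) since 6·2 = 12 ≡ 1, so λ ≡ 2.
  x = λ² - 7 - 2 = 4 - 9 ≡ 6; y = λ·(7 - 6) - 6 ≡ 7. → (6, 7)

(6, 7)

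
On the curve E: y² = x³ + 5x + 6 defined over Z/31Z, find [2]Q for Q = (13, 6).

(24, 0)

tangent at (13, 6): λ = (3·13² + 5)/(2·6) ≡ 16/12. 12⁻¹ ≡ 13 (mod 31), so λ ≡ 16·13 ≡ 22.
  x = λ² - 13 - 13 = 484 - 26 ≡ 24; y = λ·(13 - 24) - 6 ≡ 0. → (24, 0)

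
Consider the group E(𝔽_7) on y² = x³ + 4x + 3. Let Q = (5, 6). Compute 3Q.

O

Repeated addition: build up to 3Q.
2Q: tangent at (5, 6): λ = (3·5² + 4)/(2·6) ≡ 2/5. 5⁻¹ ≡ 3 (mod 7) since 5·3 = 15 ≡ 1, so λ ≡ 2·3 ≡ 6.
  x = λ² - 5 - 5 = 36 - 10 ≡ 5; y = λ·(5 - 5) - 6 ≡ 1. → (5, 1)
3Q: (5, 1) + (5, 6): same x and y₁ ≡ -y₂, so the sum is O.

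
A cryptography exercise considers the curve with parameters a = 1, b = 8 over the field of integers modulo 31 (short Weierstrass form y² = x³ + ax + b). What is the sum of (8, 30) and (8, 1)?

O

The two points share x = 8 and their y-coordinates satisfy 30 + 1 ≡ 0 (mod 31), so they are inverses. Their sum is ∞.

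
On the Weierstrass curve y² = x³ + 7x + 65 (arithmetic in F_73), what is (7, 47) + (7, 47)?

(56, 56)

tangent at (7, 47): λ = (3·7² + 7)/(2·47) ≡ 8/21. 21⁻¹ ≡ 7 (mod 73), so λ ≡ 8·7 ≡ 56.
  x = λ² - 7 - 7 = 3136 - 14 ≡ 56; y = λ·(7 - 56) - 47 ≡ 56. → (56, 56)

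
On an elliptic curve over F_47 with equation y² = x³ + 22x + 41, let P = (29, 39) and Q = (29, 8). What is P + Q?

The two points share x = 29 and their y-coordinates satisfy 39 + 8 ≡ 0 (mod 47), so they are inverses. Their sum is 𝒪.

O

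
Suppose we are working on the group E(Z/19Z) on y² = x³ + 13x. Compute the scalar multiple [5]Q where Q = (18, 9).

Repeated addition: build up to 5Q.
2Q: tangent at (18, 9): λ = (3·18² + 13)/(2·9) ≡ 16/18. 18⁻¹ ≡ 18 (mod 19), so λ ≡ 16·18 ≡ 3.
  x = λ² - 18 - 18 = 9 - 36 ≡ 11; y = λ·(18 - 11) - 9 ≡ 12. → (11, 12)
3Q: (11, 12) + (18, 9). λ = (9 - 12)/(18 - 11) ≡ 16/7 mod 19. 7⁻¹ ≡ 11 (mod 19), so λ ≡ 5.
  x = λ² - 11 - 18 = 25 - 29 ≡ 15; y = λ·(11 - 15) - 12 ≡ 6. → (15, 6)
4Q: (15, 6) + (18, 9). λ = (9 - 6)/(18 - 15) ≡ 3/3 mod 19. 3⁻¹ ≡ 13 (mod 19), so λ ≡ 1.
  x = λ² - 15 - 18 = 1 - 33 ≡ 6; y = λ·(15 - 6) - 6 ≡ 3. → (6, 3)
5Q: (6, 3) + (18, 9). λ = (9 - 3)/(18 - 6) ≡ 6/12 mod 19. 12⁻¹ ≡ 8 (mod 19) since 12·8 = 96 ≡ 1, so λ ≡ 10.
  x = λ² - 6 - 18 = 100 - 24 ≡ 0; y = λ·(6 - 0) - 3 ≡ 0. → (0, 0)

(0, 0)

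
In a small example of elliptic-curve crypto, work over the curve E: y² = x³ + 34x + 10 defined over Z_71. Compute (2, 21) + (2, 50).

O

The two points share x = 2 and their y-coordinates satisfy 21 + 50 ≡ 0 (mod 71), so they are inverses. Their sum is the point at infinity.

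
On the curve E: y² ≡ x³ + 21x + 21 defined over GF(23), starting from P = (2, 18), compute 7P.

Double-and-add on 7 = (111)₂. Start with P = (2, 18) for the leading 1-bit.
double: tangent at (2, 18): λ = (3·2² + 21)/(2·18) ≡ 10/13. 13⁻¹ ≡ 16 (mod 23) since 13·16 = 208 ≡ 1, so λ ≡ 10·16 ≡ 22.
  x = λ² - 2 - 2 = 484 - 4 ≡ 20; y = λ·(2 - 20) - 18 ≡ 0. → (20, 0)
add P: (20, 0) + (2, 18). λ = (18 - 0)/(2 - 20) ≡ 18/5 mod 23. 5⁻¹ ≡ 14 (mod 23), so λ ≡ 22.
  x = λ² - 20 - 2 = 484 - 22 ≡ 2; y = λ·(20 - 2) - 0 ≡ 5. → (2, 5)
double: tangent at (2, 5): λ = (3·2² + 21)/(2·5) ≡ 10/10. 10⁻¹ ≡ 7 (mod 23) since 10·7 = 70 ≡ 1, so λ ≡ 10·7 ≡ 1.
  x = λ² - 2 - 2 = 1 - 4 ≡ 20; y = λ·(2 - 20) - 5 ≡ 0. → (20, 0)
add P: (20, 0) + (2, 18). λ = (18 - 0)/(2 - 20) ≡ 18/5 mod 23. 5⁻¹ ≡ 14 (mod 23), so λ ≡ 22.
  x = λ² - 20 - 2 = 484 - 22 ≡ 2; y = λ·(20 - 2) - 0 ≡ 5. → (2, 5)

(2, 5)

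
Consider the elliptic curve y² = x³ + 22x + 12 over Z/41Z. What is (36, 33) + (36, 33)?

tangent at (36, 33): λ = (3·36² + 22)/(2·33) ≡ 15/25. 25⁻¹ ≡ 23 (mod 41), so λ ≡ 15·23 ≡ 17.
  x = λ² - 36 - 36 = 289 - 72 ≡ 12; y = λ·(36 - 12) - 33 ≡ 6. → (12, 6)

(12, 6)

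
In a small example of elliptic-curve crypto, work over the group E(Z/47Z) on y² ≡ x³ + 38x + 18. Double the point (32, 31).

(33, 28)

tangent at (32, 31): λ = (3·32² + 38)/(2·31) ≡ 8/15. 15⁻¹ ≡ 22 (mod 47) since 15·22 = 330 ≡ 1, so λ ≡ 8·22 ≡ 35.
  x = λ² - 32 - 32 = 1225 - 64 ≡ 33; y = λ·(32 - 33) - 31 ≡ 28. → (33, 28)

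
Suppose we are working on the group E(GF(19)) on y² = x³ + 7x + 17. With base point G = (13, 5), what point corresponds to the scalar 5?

(0, 6)

Double-and-add on 5 = (101)₂. Start with G = (13, 5) for the leading 1-bit.
double: tangent at (13, 5): λ = (3·13² + 7)/(2·5) ≡ 1/10. 10⁻¹ ≡ 2 (mod 19) since 10·2 = 20 ≡ 1, so λ ≡ 1·2 ≡ 2.
  x = λ² - 13 - 13 = 4 - 26 ≡ 16; y = λ·(13 - 16) - 5 ≡ 8. → (16, 8)
double: tangent at (16, 8): λ = (3·16² + 7)/(2·8) ≡ 15/16. 16⁻¹ ≡ 6 (mod 19) since 16·6 = 96 ≡ 1, so λ ≡ 15·6 ≡ 14.
  x = λ² - 16 - 16 = 196 - 32 ≡ 12; y = λ·(16 - 12) - 8 ≡ 10. → (12, 10)
add G: (12, 10) + (13, 5). λ = (5 - 10)/(13 - 12) ≡ 14/1 mod 19. 1⁻¹ ≡ 1 (mod 19) since 1·1 = 1 ≡ 1, so λ ≡ 14.
  x = λ² - 12 - 13 = 196 - 25 ≡ 0; y = λ·(12 - 0) - 10 ≡ 6. → (0, 6)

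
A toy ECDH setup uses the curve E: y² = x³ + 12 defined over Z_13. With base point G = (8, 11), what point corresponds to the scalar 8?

(0, 8)

Double-and-add on 8 = (1000)₂. Start with G = (8, 11) for the leading 1-bit.
double: tangent at (8, 11): λ = (3·8² + 0)/(2·11) ≡ 10/9. 9⁻¹ ≡ 3 (mod 13), so λ ≡ 10·3 ≡ 4.
  x = λ² - 8 - 8 = 16 - 16 ≡ 0; y = λ·(8 - 0) - 11 ≡ 8. → (0, 8)
double: tangent at (0, 8): λ = (3·0² + 0)/(2·8) ≡ 0/3. 3⁻¹ ≡ 9 (mod 13) since 3·9 = 27 ≡ 1, so λ ≡ 0·9 ≡ 0.
  x = λ² - 0 - 0 = 0 - 0 ≡ 0; y = λ·(0 - 0) - 8 ≡ 5. → (0, 5)
double: tangent at (0, 5): λ = (3·0² + 0)/(2·5) ≡ 0/10. 10⁻¹ ≡ 4 (mod 13), so λ ≡ 0·4 ≡ 0.
  x = λ² - 0 - 0 = 0 - 0 ≡ 0; y = λ·(0 - 0) - 5 ≡ 8. → (0, 8)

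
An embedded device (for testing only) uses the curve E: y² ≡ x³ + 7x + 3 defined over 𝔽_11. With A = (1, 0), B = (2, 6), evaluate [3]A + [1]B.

First 3A:
Repeated addition: build up to 3A.
2A: (1, 0) + (1, 0): same x and y₁ ≡ -y₂, so the sum is O.
3A: O + (1, 0) = (1, 0) (identity).
3A = (1, 0).
Finally 3A + B:
(1, 0) + (2, 6). λ = (6 - 0)/(2 - 1) ≡ 6/1 mod 11. 1⁻¹ ≡ 1 (mod 11), so λ ≡ 6.
  x = λ² - 1 - 2 = 36 - 3 ≡ 0; y = λ·(1 - 0) - 0 ≡ 6. → (0, 6)

(0, 6)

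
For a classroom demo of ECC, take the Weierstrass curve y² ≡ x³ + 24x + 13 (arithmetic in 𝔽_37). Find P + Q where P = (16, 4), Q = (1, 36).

(16, 33)

(16, 4) + (1, 36). λ = (36 - 4)/(1 - 16) ≡ 32/22 mod 37. 22⁻¹ ≡ 32 (mod 37), so λ ≡ 25.
  x = λ² - 16 - 1 = 625 - 17 ≡ 16; y = λ·(16 - 16) - 4 ≡ 33. → (16, 33)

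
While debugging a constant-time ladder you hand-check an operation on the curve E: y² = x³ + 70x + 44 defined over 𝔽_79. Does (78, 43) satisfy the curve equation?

y² = 43² ≡ 32; x³ + 70x + 44 = 480056 ≡ 52 (mod 79). 32 ≠ 52.

no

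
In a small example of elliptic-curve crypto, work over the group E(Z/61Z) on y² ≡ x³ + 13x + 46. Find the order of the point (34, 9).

12

2P: tangent at (34, 9): λ = (3·34² + 13)/(2·9) ≡ 4/18. 18⁻¹ ≡ 17 (mod 61), so λ ≡ 4·17 ≡ 7.
  x = λ² - 34 - 34 = 49 - 68 ≡ 42; y = λ·(34 - 42) - 9 ≡ 57. → (42, 57)
3P: (42, 57) + (34, 9). λ = (9 - 57)/(34 - 42) ≡ 13/53 mod 61. 53⁻¹ ≡ 38 (mod 61) since 53·38 = 2014 ≡ 1, so λ ≡ 6.
  x = λ² - 42 - 34 = 36 - 76 ≡ 21; y = λ·(42 - 21) - 57 ≡ 8. → (21, 8)
4P: (21, 8) + (34, 9). λ = (9 - 8)/(34 - 21) ≡ 1/13 mod 61. 13⁻¹ ≡ 47 (mod 61), so λ ≡ 47.
  x = λ² - 21 - 34 = 2209 - 55 ≡ 19; y = λ·(21 - 19) - 8 ≡ 25. → (19, 25)
5P: (19, 25) + (34, 9). λ = (9 - 25)/(34 - 19) ≡ 45/15 mod 61. 15⁻¹ ≡ 57 (mod 61), so λ ≡ 3.
  x = λ² - 19 - 34 = 9 - 53 ≡ 17; y = λ·(19 - 17) - 25 ≡ 42. → (17, 42)
6P: (17, 42) + (34, 9). λ = (9 - 42)/(34 - 17) ≡ 28/17 mod 61. 17⁻¹ ≡ 18 (mod 61), so λ ≡ 16.
  x = λ² - 17 - 34 = 256 - 51 ≡ 22; y = λ·(17 - 22) - 42 ≡ 0. → (22, 0)
7P: (22, 0) + (34, 9). λ = (9 - 0)/(34 - 22) ≡ 9/12 mod 61. 12⁻¹ ≡ 56 (mod 61) since 12·56 = 672 ≡ 1, so λ ≡ 16.
  x = λ² - 22 - 34 = 256 - 56 ≡ 17; y = λ·(22 - 17) - 0 ≡ 19. → (17, 19)
8P: (17, 19) + (34, 9). λ = (9 - 19)/(34 - 17) ≡ 51/17 mod 61. 17⁻¹ ≡ 18 (mod 61) since 17·18 = 306 ≡ 1, so λ ≡ 3.
  x = λ² - 17 - 34 = 9 - 51 ≡ 19; y = λ·(17 - 19) - 19 ≡ 36. → (19, 36)
9P: (19, 36) + (34, 9). λ = (9 - 36)/(34 - 19) ≡ 34/15 mod 61. 15⁻¹ ≡ 57 (mod 61), so λ ≡ 47.
  x = λ² - 19 - 34 = 2209 - 53 ≡ 21; y = λ·(19 - 21) - 36 ≡ 53. → (21, 53)
10P: (21, 53) + (34, 9). λ = (9 - 53)/(34 - 21) ≡ 17/13 mod 61. 13⁻¹ ≡ 47 (mod 61) since 13·47 = 611 ≡ 1, so λ ≡ 6.
  x = λ² - 21 - 34 = 36 - 55 ≡ 42; y = λ·(21 - 42) - 53 ≡ 4. → (42, 4)
11P: (42, 4) + (34, 9). λ = (9 - 4)/(34 - 42) ≡ 5/53 mod 61. 53⁻¹ ≡ 38 (mod 61), so λ ≡ 7.
  x = λ² - 42 - 34 = 49 - 76 ≡ 34; y = λ·(42 - 34) - 4 ≡ 52. → (34, 52)
12P: (34, 52) + (34, 9): same x and y₁ ≡ -y₂, so the sum is O.
12P = O, so the order is 12.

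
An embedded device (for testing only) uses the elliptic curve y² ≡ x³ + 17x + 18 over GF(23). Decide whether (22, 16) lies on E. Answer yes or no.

no

y² = 16² ≡ 3; x³ + 17x + 18 = 11040 ≡ 0 (mod 23). 3 ≠ 0.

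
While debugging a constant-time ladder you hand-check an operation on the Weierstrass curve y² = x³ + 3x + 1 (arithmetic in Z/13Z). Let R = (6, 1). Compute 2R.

tangent at (6, 1): λ = (3·6² + 3)/(2·1) ≡ 7/2. 2⁻¹ ≡ 7 (mod 13) since 2·7 = 14 ≡ 1, so λ ≡ 7·7 ≡ 10.
  x = λ² - 6 - 6 = 100 - 12 ≡ 10; y = λ·(6 - 10) - 1 ≡ 11. → (10, 11)

(10, 11)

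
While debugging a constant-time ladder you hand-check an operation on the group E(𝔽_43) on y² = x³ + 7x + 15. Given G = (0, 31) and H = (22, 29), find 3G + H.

First 3G:
Repeated addition: build up to 3G.
2G: tangent at (0, 31): λ = (3·0² + 7)/(2·31) ≡ 7/19. 19⁻¹ ≡ 34 (mod 43), so λ ≡ 7·34 ≡ 23.
  x = λ² - 0 - 0 = 529 - 0 ≡ 13; y = λ·(0 - 13) - 31 ≡ 14. → (13, 14)
3G: (13, 14) + (0, 31). λ = (31 - 14)/(0 - 13) ≡ 17/30 mod 43. 30⁻¹ ≡ 33 (mod 43) since 30·33 = 990 ≡ 1, so λ ≡ 2.
  x = λ² - 13 - 0 = 4 - 13 ≡ 34; y = λ·(13 - 34) - 14 ≡ 30. → (34, 30)
3G = (34, 30).
Finally 3G + H:
(34, 30) + (22, 29). λ = (29 - 30)/(22 - 34) ≡ 42/31 mod 43. 31⁻¹ ≡ 25 (mod 43) since 31·25 = 775 ≡ 1, so λ ≡ 18.
  x = λ² - 34 - 22 = 324 - 56 ≡ 10; y = λ·(34 - 10) - 30 ≡ 15. → (10, 15)

(10, 15)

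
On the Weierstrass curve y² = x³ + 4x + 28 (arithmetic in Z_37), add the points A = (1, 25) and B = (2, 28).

(1, 25) + (2, 28). λ = (28 - 25)/(2 - 1) ≡ 3/1 mod 37. 1⁻¹ ≡ 1 (mod 37) since 1·1 = 1 ≡ 1, so λ ≡ 3.
  x = λ² - 1 - 2 = 9 - 3 ≡ 6; y = λ·(1 - 6) - 25 ≡ 34. → (6, 34)

(6, 34)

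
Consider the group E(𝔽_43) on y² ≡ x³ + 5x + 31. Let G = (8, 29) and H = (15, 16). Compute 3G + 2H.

(10, 36)

First 3G:
Repeated addition: build up to 3G.
2G: tangent at (8, 29): λ = (3·8² + 5)/(2·29) ≡ 25/15. 15⁻¹ ≡ 23 (mod 43) since 15·23 = 345 ≡ 1, so λ ≡ 25·23 ≡ 16.
  x = λ² - 8 - 8 = 256 - 16 ≡ 25; y = λ·(8 - 25) - 29 ≡ 0. → (25, 0)
3G: (25, 0) + (8, 29). λ = (29 - 0)/(8 - 25) ≡ 29/26 mod 43. 26⁻¹ ≡ 5 (mod 43), so λ ≡ 16.
  x = λ² - 25 - 8 = 256 - 33 ≡ 8; y = λ·(25 - 8) - 0 ≡ 14. → (8, 14)
3G = (8, 14).
Next 2H:
Repeated addition: build up to 2H.
2H: tangent at (15, 16): λ = (3·15² + 5)/(2·16) ≡ 35/32. 32⁻¹ ≡ 39 (mod 43) since 32·39 = 1248 ≡ 1, so λ ≡ 35·39 ≡ 32.
  x = λ² - 15 - 15 = 1024 - 30 ≡ 5; y = λ·(15 - 5) - 16 ≡ 3. → (5, 3)
2H = (5, 3).
Finally 3G + 2H:
(8, 14) + (5, 3). λ = (3 - 14)/(5 - 8) ≡ 32/40 mod 43. 40⁻¹ ≡ 14 (mod 43) since 40·14 = 560 ≡ 1, so λ ≡ 18.
  x = λ² - 8 - 5 = 324 - 13 ≡ 10; y = λ·(8 - 10) - 14 ≡ 36. → (10, 36)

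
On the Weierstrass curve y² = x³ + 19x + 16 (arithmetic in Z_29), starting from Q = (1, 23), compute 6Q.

Double-and-add on 6 = (110)₂. Start with Q = (1, 23) for the leading 1-bit.
double: tangent at (1, 23): λ = (3·1² + 19)/(2·23) ≡ 22/17. 17⁻¹ ≡ 12 (mod 29) since 17·12 = 204 ≡ 1, so λ ≡ 22·12 ≡ 3.
  x = λ² - 1 - 1 = 9 - 2 ≡ 7; y = λ·(1 - 7) - 23 ≡ 17. → (7, 17)
add Q: (7, 17) + (1, 23). λ = (23 - 17)/(1 - 7) ≡ 6/23 mod 29. 23⁻¹ ≡ 24 (mod 29) since 23·24 = 552 ≡ 1, so λ ≡ 28.
  x = λ² - 7 - 1 = 784 - 8 ≡ 22; y = λ·(7 - 22) - 17 ≡ 27. → (22, 27)
double: tangent at (22, 27): λ = (3·22² + 19)/(2·27) ≡ 21/25. 25⁻¹ ≡ 7 (mod 29), so λ ≡ 21·7 ≡ 2.
  x = λ² - 22 - 22 = 4 - 44 ≡ 18; y = λ·(22 - 18) - 27 ≡ 10. → (18, 10)

(18, 10)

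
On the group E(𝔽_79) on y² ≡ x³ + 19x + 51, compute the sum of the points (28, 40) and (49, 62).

(28, 40) + (49, 62). λ = (62 - 40)/(49 - 28) ≡ 22/21 mod 79. 21⁻¹ ≡ 64 (mod 79), so λ ≡ 65.
  x = λ² - 28 - 49 = 4225 - 77 ≡ 40; y = λ·(28 - 40) - 40 ≡ 49. → (40, 49)

(40, 49)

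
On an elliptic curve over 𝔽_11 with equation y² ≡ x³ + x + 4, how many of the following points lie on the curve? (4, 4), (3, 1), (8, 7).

(4, 4): 4² ≡ 5, rhs ≡ 6 → off.
(3, 1): 1² ≡ 1, rhs ≡ 1 → on.
(8, 7): 7² ≡ 5, rhs ≡ 7 → off.

1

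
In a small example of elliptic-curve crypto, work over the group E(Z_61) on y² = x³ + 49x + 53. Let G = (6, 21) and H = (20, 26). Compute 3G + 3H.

First 3G:
Repeated addition: build up to 3G.
2G: tangent at (6, 21): λ = (3·6² + 49)/(2·21) ≡ 35/42. 42⁻¹ ≡ 16 (mod 61) since 42·16 = 672 ≡ 1, so λ ≡ 35·16 ≡ 11.
  x = λ² - 6 - 6 = 121 - 12 ≡ 48; y = λ·(6 - 48) - 21 ≡ 5. → (48, 5)
3G: (48, 5) + (6, 21). λ = (21 - 5)/(6 - 48) ≡ 16/19 mod 61. 19⁻¹ ≡ 45 (mod 61), so λ ≡ 49.
  x = λ² - 48 - 6 = 2401 - 54 ≡ 29; y = λ·(48 - 29) - 5 ≡ 11. → (29, 11)
3G = (29, 11).
Next 3H:
Repeated addition: build up to 3H.
2H: tangent at (20, 26): λ = (3·20² + 49)/(2·26) ≡ 29/52. 52⁻¹ ≡ 27 (mod 61) since 52·27 = 1404 ≡ 1, so λ ≡ 29·27 ≡ 51.
  x = λ² - 20 - 20 = 2601 - 40 ≡ 60; y = λ·(20 - 60) - 26 ≡ 8. → (60, 8)
3H: (60, 8) + (20, 26). λ = (26 - 8)/(20 - 60) ≡ 18/21 mod 61. 21⁻¹ ≡ 32 (mod 61) since 21·32 = 672 ≡ 1, so λ ≡ 27.
  x = λ² - 60 - 20 = 729 - 80 ≡ 39; y = λ·(60 - 39) - 8 ≡ 10. → (39, 10)
3H = (39, 10).
Finally 3G + 3H:
(29, 11) + (39, 10). λ = (10 - 11)/(39 - 29) ≡ 60/10 mod 61. 10⁻¹ ≡ 55 (mod 61), so λ ≡ 6.
  x = λ² - 29 - 39 = 36 - 68 ≡ 29; y = λ·(29 - 29) - 11 ≡ 50. → (29, 50)

(29, 50)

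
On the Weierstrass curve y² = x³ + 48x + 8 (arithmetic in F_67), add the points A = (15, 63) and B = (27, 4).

(15, 63) + (27, 4). λ = (4 - 63)/(27 - 15) ≡ 8/12 mod 67. 12⁻¹ ≡ 28 (mod 67) since 12·28 = 336 ≡ 1, so λ ≡ 23.
  x = λ² - 15 - 27 = 529 - 42 ≡ 18; y = λ·(15 - 18) - 63 ≡ 2. → (18, 2)

(18, 2)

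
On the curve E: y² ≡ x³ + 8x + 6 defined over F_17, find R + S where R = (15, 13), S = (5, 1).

(10, 10)

(15, 13) + (5, 1). λ = (1 - 13)/(5 - 15) ≡ 5/7 mod 17. 7⁻¹ ≡ 5 (mod 17), so λ ≡ 8.
  x = λ² - 15 - 5 = 64 - 20 ≡ 10; y = λ·(15 - 10) - 13 ≡ 10. → (10, 10)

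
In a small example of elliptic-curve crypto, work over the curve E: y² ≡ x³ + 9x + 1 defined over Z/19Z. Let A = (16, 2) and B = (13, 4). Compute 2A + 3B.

(4, 5)

First 2A:
Repeated addition: build up to 2A.
2A: tangent at (16, 2): λ = (3·16² + 9)/(2·2) ≡ 17/4. 4⁻¹ ≡ 5 (mod 19) since 4·5 = 20 ≡ 1, so λ ≡ 17·5 ≡ 9.
  x = λ² - 16 - 16 = 81 - 32 ≡ 11; y = λ·(16 - 11) - 2 ≡ 5. → (11, 5)
2A = (11, 5).
Next 3B:
Repeated addition: build up to 3B.
2B: tangent at (13, 4): λ = (3·13² + 9)/(2·4) ≡ 3/8. 8⁻¹ ≡ 12 (mod 19) since 8·12 = 96 ≡ 1, so λ ≡ 3·12 ≡ 17.
  x = λ² - 13 - 13 = 289 - 26 ≡ 16; y = λ·(13 - 16) - 4 ≡ 2. → (16, 2)
3B: (16, 2) + (13, 4). λ = (4 - 2)/(13 - 16) ≡ 2/16 mod 19. 16⁻¹ ≡ 6 (mod 19), so λ ≡ 12.
  x = λ² - 16 - 13 = 144 - 29 ≡ 1; y = λ·(16 - 1) - 2 ≡ 7. → (1, 7)
3B = (1, 7).
Finally 2A + 3B:
(11, 5) + (1, 7). λ = (7 - 5)/(1 - 11) ≡ 2/9 mod 19. 9⁻¹ ≡ 17 (mod 19) since 9·17 = 153 ≡ 1, so λ ≡ 15.
  x = λ² - 11 - 1 = 225 - 12 ≡ 4; y = λ·(11 - 4) - 5 ≡ 5. → (4, 5)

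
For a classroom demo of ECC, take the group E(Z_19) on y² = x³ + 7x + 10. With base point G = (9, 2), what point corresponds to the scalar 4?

Double-and-add on 4 = (100)₂. Start with G = (9, 2) for the leading 1-bit.
double: tangent at (9, 2): λ = (3·9² + 7)/(2·2) ≡ 3/4. 4⁻¹ ≡ 5 (mod 19), so λ ≡ 3·5 ≡ 15.
  x = λ² - 9 - 9 = 225 - 18 ≡ 17; y = λ·(9 - 17) - 2 ≡ 11. → (17, 11)
double: tangent at (17, 11): λ = (3·17² + 7)/(2·11) ≡ 0/3. 3⁻¹ ≡ 13 (mod 19) since 3·13 = 39 ≡ 1, so λ ≡ 0·13 ≡ 0.
  x = λ² - 17 - 17 = 0 - 34 ≡ 4; y = λ·(17 - 4) - 11 ≡ 8. → (4, 8)

(4, 8)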